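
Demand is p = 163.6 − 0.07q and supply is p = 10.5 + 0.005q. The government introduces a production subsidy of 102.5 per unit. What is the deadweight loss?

Competitive equilibrium: 163.6 − 0.07q = 10.5 + 0.005q → q* = 2041.3333, p* = 20.7067.
The subsidy lowers effective supply by 102.5: p = 0.005q − 92.
New quantity: 163.6 − 0.07q = 0.005q − 92 → q' = 3408.
Overproduction Δq = 3408 − 2041.3333 = 1366.6667; wedge = subsidy = 102.5.
DWL = ½ × 1366.6667 × 102.5 = 70041.67.

70041.67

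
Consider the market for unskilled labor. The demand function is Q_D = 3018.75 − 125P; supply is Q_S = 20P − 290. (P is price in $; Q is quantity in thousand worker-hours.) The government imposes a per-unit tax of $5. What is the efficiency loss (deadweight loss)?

$215.52 thousand

In inverse form: demand P = 24.15 − 0.008Q, supply P = 14.5 + 0.05Q.
Competitive equilibrium: 24.15 − 0.008Q = 14.5 + 0.05Q → Q* = 166.3793, P* = 22.819.
With the tax, the buyer price exceeds the seller price by 5: (24.15 − 0.008Q) − (14.5 + 0.05Q) = 5 → Q' = 80.1724.
ΔQ = 166.3793 − 80.1724 = 86.2069; the wedge equals the tax, 5.
DWL = ½ × 86.2069 × 5 = $215.52 thousand.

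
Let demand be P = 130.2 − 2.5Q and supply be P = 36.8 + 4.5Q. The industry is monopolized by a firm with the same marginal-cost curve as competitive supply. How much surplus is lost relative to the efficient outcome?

43.15

Competitive equilibrium: 130.2 − 2.5Q = 36.8 + 4.5Q → Q* = 13.3429, P* = 96.8429.
Marginal revenue: MR = 130.2 − 5Q. Set MR = MC: 130.2 − 5Q = 36.8 + 4.5Q → Q_m = 9.8316.
Price P_m = 130.2 − 2.5·9.8316 = 105.621; MC(Q_m) = 36.8 + 4.5·9.8316 = 81.0422.
Competitive Q* = 13.3429, so ΔQ = 3.5113; wedge = 105.621 − 81.0422 = 24.5788.
Welfare loss = ½ × 3.5113 × 24.5788 = 43.15.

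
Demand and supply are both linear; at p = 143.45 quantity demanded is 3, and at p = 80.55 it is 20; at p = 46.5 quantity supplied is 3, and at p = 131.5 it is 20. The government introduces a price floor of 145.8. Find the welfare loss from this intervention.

Demand slope = (80.55 − 143.45)/(20 − 3) = −3.7, so p = 154.55 − 3.7q.
Supply slope = (131.5 − 46.5)/(20 − 3) = 5, so p = 31.5 + 5q.
Competitive equilibrium: 154.55 − 3.7q = 31.5 + 5q → q* = 14.1437, p* = 102.2184.
At the floor p = 145.8, quantity demanded = (154.55 − 145.8)/3.7 = 2.3649.
Sellers' marginal cost at q' = 2.3649: 31.5 + 5·2.3649 = 43.3245.
Δq = 14.1437 − 2.3649 = 11.7788; wedge = 145.8 − 43.3245 = 102.4755.
Welfare loss = ½ × 11.7788 × 102.4755 = 603.52.

603.52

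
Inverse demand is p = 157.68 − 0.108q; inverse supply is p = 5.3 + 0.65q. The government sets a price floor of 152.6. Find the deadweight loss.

8987.43

Competitive equilibrium: 157.68 − 0.108q = 5.3 + 0.65q → q* = 201.029, p* = 135.9689.
At the floor p = 152.6, quantity demanded = (157.68 − 152.6)/0.108 = 47.037.
Sellers' marginal cost at q' = 47.037: 5.3 + 0.65·47.037 = 35.8741.
Δq = 201.029 − 47.037 = 153.992; wedge = 152.6 − 35.8741 = 116.7259.
The triangle = ½ × 153.992 × 116.7259 = 8987.43.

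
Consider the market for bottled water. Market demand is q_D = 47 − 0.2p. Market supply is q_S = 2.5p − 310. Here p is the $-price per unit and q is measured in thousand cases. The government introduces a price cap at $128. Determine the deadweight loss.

In inverse form: demand p = 235 − 5q, supply p = 124 + 0.4q.
Competitive equilibrium: 235 − 5q = 124 + 0.4q → q* = 20.5556, p* = 132.2222.
At the ceiling p = 128, quantity supplied = (128 − 124)/0.4 = 10.
Willingness to pay at q' = 10: 235 − 5·10 = 185.
Δq = 20.5556 − 10 = 10.5556; wedge = 185 − 128 = 57.
Deadweight loss = ½ × 10.5556 × 57 = $300.83 thousand.

$300.83 thousand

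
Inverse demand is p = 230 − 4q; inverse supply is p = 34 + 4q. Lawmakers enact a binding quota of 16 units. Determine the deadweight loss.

Competitive equilibrium: 230 − 4q = 34 + 4q → q* = 24.5, p* = 132.
At q = 16: demand price = 230 − 4·16 = 166; supply price = 34 + 4·16 = 98.
Δq = 24.5 − 16 = 8.5; wedge = 166 − 98 = 68.
The triangle = ½ × 8.5 × 68 = 289.

289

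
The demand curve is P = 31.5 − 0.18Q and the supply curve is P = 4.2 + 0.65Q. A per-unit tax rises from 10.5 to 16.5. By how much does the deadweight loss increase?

97.59

Competitive equilibrium: 31.5 − 0.18Q = 4.2 + 0.65Q → Q* = 32.8916, P* = 25.5795.
For a per-unit tax t: ΔQ = t/0.83, so DWL = ½·t·(t/0.83) = t²/1.66.
At t = 10.5: DWL = 66.416. At t = 16.5: DWL = 164.006.
Increase = 164.006 − 66.416 = 97.59.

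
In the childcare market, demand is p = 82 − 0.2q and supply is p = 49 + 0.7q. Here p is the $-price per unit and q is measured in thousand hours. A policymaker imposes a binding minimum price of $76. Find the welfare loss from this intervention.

Competitive equilibrium: 82 − 0.2q = 49 + 0.7q → q* = 36.6667, p* = 74.6667.
At the floor p = 76, quantity demanded = (82 − 76)/0.2 = 30.
Sellers' marginal cost at q' = 30: 49 + 0.7·30 = 70.
Δq = 36.6667 − 30 = 6.6667; wedge = 76 − 70 = 6.
DWL = ½ × 6.6667 × 6 = $20 thousand.

$20 thousand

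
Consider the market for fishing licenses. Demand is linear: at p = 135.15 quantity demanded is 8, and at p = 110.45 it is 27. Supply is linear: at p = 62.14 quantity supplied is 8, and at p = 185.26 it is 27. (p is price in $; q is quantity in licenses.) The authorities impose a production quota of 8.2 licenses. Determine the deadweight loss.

$328.13

Demand slope = (110.45 − 135.15)/(27 − 8) = −1.3, so p = 145.55 − 1.3q.
Supply slope = (185.26 − 62.14)/(27 − 8) = 6.48, so p = 10.3 + 6.48q.
Competitive equilibrium: 145.55 − 1.3q = 10.3 + 6.48q → q* = 17.3843, p* = 122.9504.
At q = 8.2: demand price = 145.55 − 1.3·8.2 = 134.89; supply price = 10.3 + 6.48·8.2 = 63.436.
Δq = 17.3843 − 8.2 = 9.1843; wedge = 134.89 − 63.436 = 71.454.
Deadweight loss = ½ × 9.1843 × 71.454 = $328.13.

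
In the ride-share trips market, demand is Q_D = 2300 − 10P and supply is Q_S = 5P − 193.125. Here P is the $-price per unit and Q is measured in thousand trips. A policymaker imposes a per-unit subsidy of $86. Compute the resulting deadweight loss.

$12326.67 thousand

In inverse form: demand P = 230 − 0.1Q, supply P = 38.625 + 0.2Q.
Competitive equilibrium: 230 − 0.1Q = 38.625 + 0.2Q → Q* = 637.91667, P* = 166.20833.
The subsidy lowers effective supply by 86: P = 0.2Q − 47.375.
New quantity: 230 − 0.1Q = 0.2Q − 47.375 → Q' = 924.58333.
Overproduction ΔQ = 924.58333 − 637.91667 = 286.66666; wedge = subsidy = 86.
Deadweight loss = ½ × 286.66666 × 86 = $12326.67 thousand.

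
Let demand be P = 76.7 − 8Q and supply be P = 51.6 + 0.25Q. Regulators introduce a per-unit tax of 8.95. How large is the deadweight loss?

4.85

Competitive equilibrium: 76.7 − 8Q = 51.6 + 0.25Q → Q* = 3.0424, P* = 52.3606.
With the tax, the buyer price exceeds the seller price by 8.95: (76.7 − 8Q) − (51.6 + 0.25Q) = 8.95 → Q' = 1.9576.
ΔQ = 3.0424 − 1.9576 = 1.0848; the wedge equals the tax, 8.95.
Welfare loss = ½ × 1.0848 × 8.95 = 4.85.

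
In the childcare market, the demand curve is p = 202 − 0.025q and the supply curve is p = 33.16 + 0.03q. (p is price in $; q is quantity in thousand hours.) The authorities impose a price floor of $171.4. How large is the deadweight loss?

$93693.73 thousand

Competitive equilibrium: 202 − 0.025q = 33.16 + 0.03q → q* = 3069.8182, p* = 125.2545.
At the floor p = 171.4, quantity demanded = (202 − 171.4)/0.025 = 1224.
Sellers' marginal cost at q' = 1224: 33.16 + 0.03·1224 = 69.88.
Δq = 3069.8182 − 1224 = 1845.8182; wedge = 171.4 − 69.88 = 101.52.
DWL = ½ × 1845.8182 × 101.52 = $93693.73 thousand.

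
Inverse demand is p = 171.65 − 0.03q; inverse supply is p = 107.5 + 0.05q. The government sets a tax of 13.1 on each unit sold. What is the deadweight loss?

Competitive equilibrium: 171.65 − 0.03q = 107.5 + 0.05q → q* = 801.875, p* = 147.5938.
With the tax, the buyer price exceeds the seller price by 13.1: (171.65 − 0.03q) − (107.5 + 0.05q) = 13.1 → q' = 638.125.
Δq = 801.875 − 638.125 = 163.75; the wedge equals the tax, 13.1.
Welfare loss = ½ × 163.75 × 13.1 = 1072.56.

1072.56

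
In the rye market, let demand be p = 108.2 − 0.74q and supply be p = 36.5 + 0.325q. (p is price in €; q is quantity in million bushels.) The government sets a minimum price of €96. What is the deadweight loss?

€1376.22 million

Competitive equilibrium: 108.2 − 0.74q = 36.5 + 0.325q → q* = 67.3239, p* = 58.3803.
At the floor p = 96, quantity demanded = (108.2 − 96)/0.74 = 16.4865.
Sellers' marginal cost at q' = 16.4865: 36.5 + 0.325·16.4865 = 41.8581.
Δq = 67.3239 − 16.4865 = 50.8374; wedge = 96 − 41.8581 = 54.1419.
Deadweight loss = ½ × 50.8374 × 54.1419 = €1376.22 million.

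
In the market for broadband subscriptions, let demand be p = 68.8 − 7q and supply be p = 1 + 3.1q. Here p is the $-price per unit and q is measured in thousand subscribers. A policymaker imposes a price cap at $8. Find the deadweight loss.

$100.22 thousand

Competitive equilibrium: 68.8 − 7q = 1 + 3.1q → q* = 6.7129, p* = 21.8099.
At the ceiling p = 8, quantity supplied = (8 − 1)/3.1 = 2.2581.
Willingness to pay at q' = 2.2581: 68.8 − 7·2.2581 = 52.9933.
Δq = 6.7129 − 2.2581 = 4.4548; wedge = 52.9933 − 8 = 44.9933.
Deadweight loss = ½ × 4.4548 × 44.9933 = $100.22 thousand.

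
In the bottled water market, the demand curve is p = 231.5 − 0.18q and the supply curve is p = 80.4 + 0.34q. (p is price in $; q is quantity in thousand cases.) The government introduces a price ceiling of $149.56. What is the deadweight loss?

$1975.42 thousand

Competitive equilibrium: 231.5 − 0.18q = 80.4 + 0.34q → q* = 290.5769, p* = 179.1962.
At the ceiling p = 149.56, quantity supplied = (149.56 − 80.4)/0.34 = 203.4118.
Willingness to pay at q' = 203.4118: 231.5 − 0.18·203.4118 = 194.8859.
Δq = 290.5769 − 203.4118 = 87.1651; wedge = 194.8859 − 149.56 = 45.3259.
Deadweight loss = ½ × 87.1651 × 45.3259 = $1975.42 thousand.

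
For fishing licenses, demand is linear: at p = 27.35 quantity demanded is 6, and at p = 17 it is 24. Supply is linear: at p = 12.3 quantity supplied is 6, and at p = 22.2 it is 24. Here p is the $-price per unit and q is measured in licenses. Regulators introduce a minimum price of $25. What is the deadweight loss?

$48.55

Demand slope = (17 − 27.35)/(24 − 6) = −0.575, so p = 30.8 − 0.575q.
Supply slope = (22.2 − 12.3)/(24 − 6) = 0.55, so p = 9 + 0.55q.
Competitive equilibrium: 30.8 − 0.575q = 9 + 0.55q → q* = 19.3778, p* = 19.6578.
At the floor p = 25, quantity demanded = (30.8 − 25)/0.575 = 10.087.
Sellers' marginal cost at q' = 10.087: 9 + 0.55·10.087 = 14.5479.
Δq = 19.3778 − 10.087 = 9.2908; wedge = 25 − 14.5479 = 10.4521.
The triangle = ½ × 9.2908 × 10.4521 = $48.55.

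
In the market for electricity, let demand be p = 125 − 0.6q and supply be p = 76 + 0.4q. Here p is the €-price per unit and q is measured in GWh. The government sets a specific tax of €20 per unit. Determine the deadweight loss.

€200

Competitive equilibrium: 125 − 0.6q = 76 + 0.4q → q* = 49, p* = 95.6.
With the tax, the buyer price exceeds the seller price by 20: (125 − 0.6q) − (76 + 0.4q) = 20 → q' = 29.
Δq = 49 − 29 = 20; the wedge equals the tax, 20.
Deadweight loss = ½ × 20 × 20 = €200.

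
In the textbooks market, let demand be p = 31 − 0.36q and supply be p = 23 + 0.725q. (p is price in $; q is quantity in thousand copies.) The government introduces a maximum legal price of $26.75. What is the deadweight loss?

Competitive equilibrium: 31 − 0.36q = 23 + 0.725q → q* = 7.3733, p* = 28.3456.
At the ceiling p = 26.75, quantity supplied = (26.75 − 23)/0.725 = 5.1724.
Willingness to pay at q' = 5.1724: 31 − 0.36·5.1724 = 29.1379.
Δq = 7.3733 − 5.1724 = 2.2009; wedge = 29.1379 − 26.75 = 2.3879.
Deadweight loss = ½ × 2.2009 × 2.3879 = $2.63 thousand.

$2.63 thousand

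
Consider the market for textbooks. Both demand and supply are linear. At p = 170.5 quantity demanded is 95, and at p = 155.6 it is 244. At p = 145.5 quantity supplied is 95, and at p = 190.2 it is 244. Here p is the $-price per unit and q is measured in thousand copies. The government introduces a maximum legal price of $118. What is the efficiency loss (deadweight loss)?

$4753.47 thousand

Demand slope = (155.6 − 170.5)/(244 − 95) = −0.1, so p = 180 − 0.1q.
Supply slope = (190.2 − 145.5)/(244 − 95) = 0.3, so p = 117 + 0.3q.
Competitive equilibrium: 180 − 0.1q = 117 + 0.3q → q* = 157.5, p* = 164.25.
At the ceiling p = 118, quantity supplied = (118 − 117)/0.3 = 3.33333.
Willingness to pay at q' = 3.33333: 180 − 0.1·3.33333 = 179.66667.
Δq = 157.5 − 3.33333 = 154.16667; wedge = 179.66667 − 118 = 61.66667.
DWL = ½ × 154.16667 × 61.66667 = $4753.47 thousand.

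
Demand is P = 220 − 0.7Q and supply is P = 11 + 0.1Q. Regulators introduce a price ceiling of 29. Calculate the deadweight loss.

Competitive equilibrium: 220 − 0.7Q = 11 + 0.1Q → Q* = 261.25, P* = 37.125.
At the ceiling P = 29, quantity supplied = (29 − 11)/0.1 = 180.
Willingness to pay at Q' = 180: 220 − 0.7·180 = 94.
ΔQ = 261.25 − 180 = 81.25; wedge = 94 − 29 = 65.
Welfare loss = ½ × 81.25 × 65 = 2640.625.

2640.625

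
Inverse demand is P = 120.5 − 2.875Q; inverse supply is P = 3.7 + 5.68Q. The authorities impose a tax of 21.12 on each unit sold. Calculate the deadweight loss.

Competitive equilibrium: 120.5 − 2.875Q = 3.7 + 5.68Q → Q* = 13.6528, P* = 81.2481.
With the tax, the buyer price exceeds the seller price by 21.12: (120.5 − 2.875Q) − (3.7 + 5.68Q) = 21.12 → Q' = 11.1841.
ΔQ = 13.6528 − 11.1841 = 2.4687; the wedge equals the tax, 21.12.
Welfare loss = ½ × 2.4687 × 21.12 = 26.07.

26.07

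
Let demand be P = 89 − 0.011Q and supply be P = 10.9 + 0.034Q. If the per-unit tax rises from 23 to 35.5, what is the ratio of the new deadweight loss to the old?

2.382

Competitive equilibrium: 89 − 0.011Q = 10.9 + 0.034Q → Q* = 1735.5556, P* = 69.9089.
For a per-unit tax t: ΔQ = t/0.045, so DWL = ½·t·(t/0.045) = t²/0.09.
At t = 23: DWL = 5877.778. At t = 35.5: DWL = 14002.778.
Ratio = (35.5/23)² = 2.382.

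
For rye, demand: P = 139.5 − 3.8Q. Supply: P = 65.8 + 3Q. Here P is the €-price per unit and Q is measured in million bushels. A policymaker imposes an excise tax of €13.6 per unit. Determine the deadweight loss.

€13.60 million

Competitive equilibrium: 139.5 − 3.8Q = 65.8 + 3Q → Q* = 10.8382, P* = 98.3147.
With the tax, the buyer price exceeds the seller price by 13.6: (139.5 − 3.8Q) − (65.8 + 3Q) = 13.6 → Q' = 8.8382.
ΔQ = 10.8382 − 8.8382 = 2; the wedge equals the tax, 13.6.
The triangle = ½ × 2 × 13.6 = €13.60 million.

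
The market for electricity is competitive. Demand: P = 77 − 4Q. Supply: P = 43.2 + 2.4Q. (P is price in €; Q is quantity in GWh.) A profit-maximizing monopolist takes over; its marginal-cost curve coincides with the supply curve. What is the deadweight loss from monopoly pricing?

Competitive equilibrium: 77 − 4Q = 43.2 + 2.4Q → Q* = 5.2813, P* = 55.875.
Marginal revenue: MR = 77 − 8Q. Set MR = MC: 77 − 8Q = 43.2 + 2.4Q → Q_m = 3.25.
Price P_m = 77 − 4·3.25 = 64; MC(Q_m) = 43.2 + 2.4·3.25 = 51.
Competitive Q* = 5.2813, so ΔQ = 2.0313; wedge = 64 − 51 = 13.
Deadweight loss = ½ × 2.0313 × 13 = €13.20.

€13.20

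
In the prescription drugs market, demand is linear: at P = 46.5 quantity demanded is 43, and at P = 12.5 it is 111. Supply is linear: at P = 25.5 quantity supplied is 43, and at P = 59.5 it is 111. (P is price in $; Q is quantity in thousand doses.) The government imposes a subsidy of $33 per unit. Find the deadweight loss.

Demand slope = (12.5 − 46.5)/(111 − 43) = −0.5, so P = 68 − 0.5Q.
Supply slope = (59.5 − 25.5)/(111 − 43) = 0.5, so P = 4 + 0.5Q.
Competitive equilibrium: 68 − 0.5Q = 4 + 0.5Q → Q* = 64, P* = 36.
The subsidy lowers effective supply by 33: P = 0.5Q − 29.
New quantity: 68 − 0.5Q = 0.5Q − 29 → Q' = 97.
Overproduction ΔQ = 97 − 64 = 33; wedge = subsidy = 33.
The triangle = ½ × 33 × 33 = $544.50 thousand.

$544.50 thousand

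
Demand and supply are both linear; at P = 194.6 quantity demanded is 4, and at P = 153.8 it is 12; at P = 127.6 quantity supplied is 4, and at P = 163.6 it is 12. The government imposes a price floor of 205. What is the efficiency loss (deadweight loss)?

Demand slope = (153.8 − 194.6)/(12 − 4) = −5.1, so P = 215 − 5.1Q.
Supply slope = (163.6 − 127.6)/(12 − 4) = 4.5, so P = 109.6 + 4.5Q.
Competitive equilibrium: 215 − 5.1Q = 109.6 + 4.5Q → Q* = 10.9792, P* = 159.0063.
At the floor P = 205, quantity demanded = (215 − 205)/5.1 = 1.9608.
Sellers' marginal cost at Q' = 1.9608: 109.6 + 4.5·1.9608 = 118.4236.
ΔQ = 10.9792 − 1.9608 = 9.0184; wedge = 205 − 118.4236 = 86.5764.
Welfare loss = ½ × 9.0184 × 86.5764 = 390.39.

390.39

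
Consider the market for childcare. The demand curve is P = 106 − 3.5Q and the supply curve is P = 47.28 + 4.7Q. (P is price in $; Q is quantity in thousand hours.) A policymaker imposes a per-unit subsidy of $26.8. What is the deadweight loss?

$43.80 thousand

Competitive equilibrium: 106 − 3.5Q = 47.28 + 4.7Q → Q* = 7.161, P* = 80.9366.
The subsidy lowers effective supply by 26.8: P = 20.48 + 4.7Q.
New quantity: 106 − 3.5Q = 20.48 + 4.7Q → Q' = 10.4293.
Overproduction ΔQ = 10.4293 − 7.161 = 3.2683; wedge = subsidy = 26.8.
The triangle = ½ × 3.2683 × 26.8 = $43.80 thousand.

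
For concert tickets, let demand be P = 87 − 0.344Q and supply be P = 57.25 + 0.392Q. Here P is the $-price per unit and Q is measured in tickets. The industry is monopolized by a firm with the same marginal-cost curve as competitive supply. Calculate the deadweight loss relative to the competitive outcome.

$61

Competitive equilibrium: 87 − 0.344Q = 57.25 + 0.392Q → Q* = 40.4212, P* = 73.0951.
Marginal revenue: MR = 87 − 0.688Q. Set MR = MC: 87 − 0.688Q = 57.25 + 0.392Q → Q_m = 27.5463.
Price P_m = 87 − 0.344·27.5463 = 77.5241; MC(Q_m) = 57.25 + 0.392·27.5463 = 68.0481.
Competitive Q* = 40.4212, so ΔQ = 12.8749; wedge = 77.5241 − 68.0481 = 9.476.
Welfare loss = ½ × 12.8749 × 9.476 = $61.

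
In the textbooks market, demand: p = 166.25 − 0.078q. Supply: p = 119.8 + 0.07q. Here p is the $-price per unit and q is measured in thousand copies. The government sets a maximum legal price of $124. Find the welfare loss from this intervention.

Competitive equilibrium: 166.25 − 0.078q = 119.8 + 0.07q → q* = 313.8514, p* = 141.7696.
At the ceiling p = 124, quantity supplied = (124 − 119.8)/0.07 = 60.
Willingness to pay at q' = 60: 166.25 − 0.078·60 = 161.57.
Δq = 313.8514 − 60 = 253.8514; wedge = 161.57 − 124 = 37.57.
Deadweight loss = ½ × 253.8514 × 37.57 = $4768.60 thousand.

$4768.60 thousand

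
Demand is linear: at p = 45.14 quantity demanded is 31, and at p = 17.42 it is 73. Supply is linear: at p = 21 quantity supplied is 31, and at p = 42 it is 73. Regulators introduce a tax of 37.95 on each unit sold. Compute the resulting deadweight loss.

620.78

Demand slope = (17.42 − 45.14)/(73 − 31) = −0.66, so p = 65.6 − 0.66q.
Supply slope = (42 − 21)/(73 − 31) = 0.5, so p = 5.5 + 0.5q.
Competitive equilibrium: 65.6 − 0.66q = 5.5 + 0.5q → q* = 51.8103, p* = 31.4052.
With the tax, the buyer price exceeds the seller price by 37.95: (65.6 − 0.66q) − (5.5 + 0.5q) = 37.95 → q' = 19.0948.
Δq = 51.8103 − 19.0948 = 32.7155; the wedge equals the tax, 37.95.
DWL = ½ × 32.7155 × 37.95 = 620.78.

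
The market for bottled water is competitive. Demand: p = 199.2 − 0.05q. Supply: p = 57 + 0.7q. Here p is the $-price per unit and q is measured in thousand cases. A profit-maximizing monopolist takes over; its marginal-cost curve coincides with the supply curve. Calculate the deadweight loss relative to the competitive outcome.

$52.66 thousand

Competitive equilibrium: 199.2 − 0.05q = 57 + 0.7q → q* = 189.6, p* = 189.72.
Marginal revenue: MR = 199.2 − 0.1q. Set MR = MC: 199.2 − 0.1q = 57 + 0.7q → q_m = 177.75.
Price p_m = 199.2 − 0.05·177.75 = 190.3125; MC(q_m) = 57 + 0.7·177.75 = 181.425.
Competitive q* = 189.6, so Δq = 11.85; wedge = 190.3125 − 181.425 = 8.8875.
DWL = ½ × 11.85 × 8.8875 = $52.66 thousand.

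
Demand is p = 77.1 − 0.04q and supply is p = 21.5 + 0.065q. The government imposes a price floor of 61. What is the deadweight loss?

847.09

Competitive equilibrium: 77.1 − 0.04q = 21.5 + 0.065q → q* = 529.5238, p* = 55.919.
At the floor p = 61, quantity demanded = (77.1 − 61)/0.04 = 402.5.
Sellers' marginal cost at q' = 402.5: 21.5 + 0.065·402.5 = 47.6625.
Δq = 529.5238 − 402.5 = 127.0238; wedge = 61 − 47.6625 = 13.3375.
The triangle = ½ × 127.0238 × 13.3375 = 847.09.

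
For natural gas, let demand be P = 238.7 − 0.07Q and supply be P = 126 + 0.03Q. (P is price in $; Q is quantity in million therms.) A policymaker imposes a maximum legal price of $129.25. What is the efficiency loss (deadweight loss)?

Competitive equilibrium: 238.7 − 0.07Q = 126 + 0.03Q → Q* = 1127, P* = 159.81.
At the ceiling P = 129.25, quantity supplied = (129.25 − 126)/0.03 = 108.33333.
Willingness to pay at Q' = 108.33333: 238.7 − 0.07·108.33333 = 231.11667.
ΔQ = 1127 − 108.33333 = 1018.66667; wedge = 231.11667 − 129.25 = 101.86667.
The triangle = ½ × 1018.66667 × 101.86667 = $51884.09 million.

$51884.09 million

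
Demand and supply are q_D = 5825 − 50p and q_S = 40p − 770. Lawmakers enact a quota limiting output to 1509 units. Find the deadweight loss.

9568.10

In inverse form: demand p = 116.5 − 0.02q, supply p = 19.25 + 0.025q.
Competitive equilibrium: 116.5 − 0.02q = 19.25 + 0.025q → q* = 2161.1111, p* = 73.2778.
At q = 1509: demand price = 116.5 − 0.02·1509 = 86.32; supply price = 19.25 + 0.025·1509 = 56.975.
Δq = 2161.1111 − 1509 = 652.1111; wedge = 86.32 − 56.975 = 29.345.
Deadweight loss = ½ × 652.1111 × 29.345 = 9568.10.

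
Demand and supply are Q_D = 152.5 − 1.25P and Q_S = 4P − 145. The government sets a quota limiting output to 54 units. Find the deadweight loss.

401.86

In inverse form: demand P = 122 − 0.8Q, supply P = 36.25 + 0.25Q.
Competitive equilibrium: 122 − 0.8Q = 36.25 + 0.25Q → Q* = 81.6667, P* = 56.6667.
At Q = 54: demand price = 122 − 0.8·54 = 78.8; supply price = 36.25 + 0.25·54 = 49.75.
ΔQ = 81.6667 − 54 = 27.6667; wedge = 78.8 − 49.75 = 29.05.
The triangle = ½ × 27.6667 × 29.05 = 401.86.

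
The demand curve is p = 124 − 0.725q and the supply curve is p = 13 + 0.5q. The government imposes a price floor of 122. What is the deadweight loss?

Competitive equilibrium: 124 − 0.725q = 13 + 0.5q → q* = 90.6122, p* = 58.3061.
At the floor p = 122, quantity demanded = (124 − 122)/0.725 = 2.7586.
Sellers' marginal cost at q' = 2.7586: 13 + 0.5·2.7586 = 14.3793.
Δq = 90.6122 − 2.7586 = 87.8536; wedge = 122 − 14.3793 = 107.6207.
Deadweight loss = ½ × 87.8536 × 107.6207 = 4727.43.

4727.43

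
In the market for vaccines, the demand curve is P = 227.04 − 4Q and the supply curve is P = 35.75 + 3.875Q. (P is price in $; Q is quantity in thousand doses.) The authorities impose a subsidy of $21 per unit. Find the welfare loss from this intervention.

$28 thousand

Competitive equilibrium: 227.04 − 4Q = 35.75 + 3.875Q → Q* = 24.2908, P* = 129.8768.
The subsidy lowers effective supply by 21: P = 14.75 + 3.875Q.
New quantity: 227.04 − 4Q = 14.75 + 3.875Q → Q' = 26.9575.
Overproduction ΔQ = 26.9575 − 24.2908 = 2.6667; wedge = subsidy = 21.
Deadweight loss = ½ × 2.6667 × 21 = $28 thousand.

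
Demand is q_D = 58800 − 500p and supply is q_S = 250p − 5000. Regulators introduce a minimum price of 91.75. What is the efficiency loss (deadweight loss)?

33500.21

In inverse form: demand p = 117.6 − 0.002q, supply p = 20 + 0.004q.
Competitive equilibrium: 117.6 − 0.002q = 20 + 0.004q → q* = 16266.6667, p* = 85.0667.
At the floor p = 91.75, quantity demanded = (117.6 − 91.75)/0.002 = 12925.
Sellers' marginal cost at q' = 12925: 20 + 0.004·12925 = 71.7.
Δq = 16266.6667 − 12925 = 3341.6667; wedge = 91.75 − 71.7 = 20.05.
Deadweight loss = ½ × 3341.6667 × 20.05 = 33500.21.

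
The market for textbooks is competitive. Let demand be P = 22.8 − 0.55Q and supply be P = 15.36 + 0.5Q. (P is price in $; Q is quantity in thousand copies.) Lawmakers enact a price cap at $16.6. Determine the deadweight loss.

Competitive equilibrium: 22.8 − 0.55Q = 15.36 + 0.5Q → Q* = 7.0857, P* = 18.9029.
At the ceiling P = 16.6, quantity supplied = (16.6 − 15.36)/0.5 = 2.48.
Willingness to pay at Q' = 2.48: 22.8 − 0.55·2.48 = 21.436.
ΔQ = 7.0857 − 2.48 = 4.6057; wedge = 21.436 − 16.6 = 4.836.
Welfare loss = ½ × 4.6057 × 4.836 = $11.14 thousand.

$11.14 thousand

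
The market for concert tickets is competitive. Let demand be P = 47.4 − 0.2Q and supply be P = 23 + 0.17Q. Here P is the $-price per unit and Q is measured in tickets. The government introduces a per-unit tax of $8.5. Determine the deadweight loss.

$97.64

Competitive equilibrium: 47.4 − 0.2Q = 23 + 0.17Q → Q* = 65.94595, P* = 34.21081.
With the tax, the buyer price exceeds the seller price by 8.5: (47.4 − 0.2Q) − (23 + 0.17Q) = 8.5 → Q' = 42.97297.
ΔQ = 65.94595 − 42.97297 = 22.97298; the wedge equals the tax, 8.5.
Deadweight loss = ½ × 22.97298 × 8.5 = $97.64.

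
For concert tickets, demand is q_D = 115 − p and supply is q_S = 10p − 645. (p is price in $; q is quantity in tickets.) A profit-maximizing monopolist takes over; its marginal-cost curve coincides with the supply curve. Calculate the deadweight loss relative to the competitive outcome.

$262.86

In inverse form: demand p = 115 − q, supply p = 64.5 + 0.1q.
Competitive equilibrium: 115 − q = 64.5 + 0.1q → q* = 45.9091, p* = 69.0909.
Marginal revenue: MR = 115 − 2q. Set MR = MC: 115 − 2q = 64.5 + 0.1q → q_m = 24.0476.
Price p_m = 115 − 1·24.0476 = 90.9524; MC(q_m) = 64.5 + 0.1·24.0476 = 66.9048.
Competitive q* = 45.9091, so Δq = 21.8615; wedge = 90.9524 − 66.9048 = 24.0476.
The triangle = ½ × 21.8615 × 24.0476 = $262.86.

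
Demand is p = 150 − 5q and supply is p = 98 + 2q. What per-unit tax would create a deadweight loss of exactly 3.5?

Competitive equilibrium: 150 − 5q = 98 + 2q → q* = 7.4286, p* = 112.8571.
A tax t gives Δq = t/7 and wedge t, so DWL = t²/14.
t²/14 = 3.5 → t² = 49 → t = 7.

7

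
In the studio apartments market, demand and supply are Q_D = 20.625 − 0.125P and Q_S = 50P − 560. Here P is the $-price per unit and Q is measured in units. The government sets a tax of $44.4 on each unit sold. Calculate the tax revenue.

In inverse form: demand P = 165 − 8Q, supply P = 11.2 + 0.02Q.
Competitive equilibrium: 165 − 8Q = 11.2 + 0.02Q → Q* = 19.1771, P* = 11.5835.
With the tax, the buyer price exceeds the seller price by 44.4: (165 − 8Q) − (11.2 + 0.02Q) = 44.4 → Q' = 13.6409.
Tax revenue = 44.4 × 13.6409 = $605.66.

$605.66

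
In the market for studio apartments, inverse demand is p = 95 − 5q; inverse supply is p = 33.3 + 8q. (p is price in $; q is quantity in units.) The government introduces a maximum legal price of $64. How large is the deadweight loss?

Competitive equilibrium: 95 − 5q = 33.3 + 8q → q* = 4.7462, p* = 71.2692.
At the ceiling p = 64, quantity supplied = (64 − 33.3)/8 = 3.8375.
Willingness to pay at q' = 3.8375: 95 − 5·3.8375 = 75.8125.
Δq = 4.7462 − 3.8375 = 0.9087; wedge = 75.8125 − 64 = 11.8125.
Welfare loss = ½ × 0.9087 × 11.8125 = $5.37.

$5.37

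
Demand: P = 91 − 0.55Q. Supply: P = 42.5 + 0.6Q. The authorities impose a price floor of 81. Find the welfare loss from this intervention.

Competitive equilibrium: 91 − 0.55Q = 42.5 + 0.6Q → Q* = 42.1739, P* = 67.8043.
At the floor P = 81, quantity demanded = (91 − 81)/0.55 = 18.1818.
Sellers' marginal cost at Q' = 18.1818: 42.5 + 0.6·18.1818 = 53.4091.
ΔQ = 42.1739 − 18.1818 = 23.9921; wedge = 81 − 53.4091 = 27.5909.
Welfare loss = ½ × 23.9921 × 27.5909 = 330.98.

330.98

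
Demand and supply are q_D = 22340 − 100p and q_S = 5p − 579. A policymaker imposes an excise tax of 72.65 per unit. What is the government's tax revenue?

In inverse form: demand p = 223.4 − 0.01q, supply p = 115.8 + 0.2q.
Competitive equilibrium: 223.4 − 0.01q = 115.8 + 0.2q → q* = 512.381, p* = 218.2762.
With the tax, the buyer price exceeds the seller price by 72.65: (223.4 − 0.01q) − (115.8 + 0.2q) = 72.65 → q' = 166.4286.
Tax revenue = 72.65 × 166.4286 = 12091.04.

12091.04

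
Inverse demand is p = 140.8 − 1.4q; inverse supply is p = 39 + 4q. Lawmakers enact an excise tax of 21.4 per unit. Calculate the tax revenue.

318.62

Competitive equilibrium: 140.8 − 1.4q = 39 + 4q → q* = 18.8519, p* = 114.4074.
With the tax, the buyer price exceeds the seller price by 21.4: (140.8 − 1.4q) − (39 + 4q) = 21.4 → q' = 14.8889.
Tax revenue = 21.4 × 14.8889 = 318.62.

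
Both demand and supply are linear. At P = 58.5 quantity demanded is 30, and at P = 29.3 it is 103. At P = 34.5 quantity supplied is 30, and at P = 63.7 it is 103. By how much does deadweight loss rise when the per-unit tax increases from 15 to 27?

Demand slope = (29.3 − 58.5)/(103 − 30) = −0.4, so P = 70.5 − 0.4Q.
Supply slope = (63.7 − 34.5)/(103 − 30) = 0.4, so P = 22.5 + 0.4Q.
Competitive equilibrium: 70.5 − 0.4Q = 22.5 + 0.4Q → Q* = 60, P* = 46.5.
For a per-unit tax t: ΔQ = t/0.8, so DWL = ½·t·(t/0.8) = t²/1.6.
At t = 15: DWL = 140.625. At t = 27: DWL = 455.625.
Increase = 455.625 − 140.625 = 315.

315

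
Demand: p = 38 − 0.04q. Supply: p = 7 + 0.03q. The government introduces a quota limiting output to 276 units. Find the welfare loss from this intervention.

Competitive equilibrium: 38 − 0.04q = 7 + 0.03q → q* = 442.8571, p* = 20.2857.
At q = 276: demand price = 38 − 0.04·276 = 26.96; supply price = 7 + 0.03·276 = 15.28.
Δq = 442.8571 − 276 = 166.8571; wedge = 26.96 − 15.28 = 11.68.
DWL = ½ × 166.8571 × 11.68 = 974.45.

974.45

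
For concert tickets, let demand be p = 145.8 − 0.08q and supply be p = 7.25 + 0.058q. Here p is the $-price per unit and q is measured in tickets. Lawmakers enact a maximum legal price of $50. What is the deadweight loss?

Competitive equilibrium: 145.8 − 0.08q = 7.25 + 0.058q → q* = 1003.9855, p* = 65.4812.
At the ceiling p = 50, quantity supplied = (50 − 7.25)/0.058 = 737.069.
Willingness to pay at q' = 737.069: 145.8 − 0.08·737.069 = 86.8345.
Δq = 1003.9855 − 737.069 = 266.9165; wedge = 86.8345 − 50 = 36.8345.
The triangle = ½ × 266.9165 × 36.8345 = $4915.87.

$4915.87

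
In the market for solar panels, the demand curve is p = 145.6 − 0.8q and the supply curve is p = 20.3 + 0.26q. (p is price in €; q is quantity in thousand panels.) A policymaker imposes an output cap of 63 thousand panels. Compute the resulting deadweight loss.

€1615.37 thousand

Competitive equilibrium: 145.6 − 0.8q = 20.3 + 0.26q → q* = 118.2075, p* = 51.034.
At q = 63: demand price = 145.6 − 0.8·63 = 95.2; supply price = 20.3 + 0.26·63 = 36.68.
Δq = 118.2075 − 63 = 55.2075; wedge = 95.2 − 36.68 = 58.52.
DWL = ½ × 55.2075 × 58.52 = €1615.37 thousand.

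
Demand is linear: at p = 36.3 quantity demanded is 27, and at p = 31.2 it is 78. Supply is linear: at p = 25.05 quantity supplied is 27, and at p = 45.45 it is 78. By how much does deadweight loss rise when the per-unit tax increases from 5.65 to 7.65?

Demand slope = (31.2 − 36.3)/(78 − 27) = −0.1, so p = 39 − 0.1q.
Supply slope = (45.45 − 25.05)/(78 − 27) = 0.4, so p = 14.25 + 0.4q.
Competitive equilibrium: 39 − 0.1q = 14.25 + 0.4q → q* = 49.5, p* = 34.05.
For a per-unit tax t: Δq = t/0.5, so DWL = ½·t·(t/0.5) = t²/1.
At t = 5.65: DWL = 31.923. At t = 7.65: DWL = 58.523.
Increase = 58.523 − 31.923 = 26.60.

26.60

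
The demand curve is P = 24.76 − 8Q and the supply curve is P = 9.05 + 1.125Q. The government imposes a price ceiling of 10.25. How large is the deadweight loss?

1.96

Competitive equilibrium: 24.76 − 8Q = 9.05 + 1.125Q → Q* = 1.7216, P* = 10.9868.
At the ceiling P = 10.25, quantity supplied = (10.25 − 9.05)/1.125 = 1.0667.
Willingness to pay at Q' = 1.0667: 24.76 − 8·1.0667 = 16.2264.
ΔQ = 1.7216 − 1.0667 = 0.6549; wedge = 16.2264 − 10.25 = 5.9764.
Deadweight loss = ½ × 0.6549 × 5.9764 = 1.96.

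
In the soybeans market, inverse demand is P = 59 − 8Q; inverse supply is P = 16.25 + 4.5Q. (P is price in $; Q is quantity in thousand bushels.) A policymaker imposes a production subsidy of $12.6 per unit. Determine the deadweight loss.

Competitive equilibrium: 59 − 8Q = 16.25 + 4.5Q → Q* = 3.42, P* = 31.64.
The subsidy lowers effective supply by 12.6: P = 3.65 + 4.5Q.
New quantity: 59 − 8Q = 3.65 + 4.5Q → Q' = 4.428.
Overproduction ΔQ = 4.428 − 3.42 = 1.008; wedge = subsidy = 12.6.
The triangle = ½ × 1.008 × 12.6 = $6.35 thousand.

$6.35 thousand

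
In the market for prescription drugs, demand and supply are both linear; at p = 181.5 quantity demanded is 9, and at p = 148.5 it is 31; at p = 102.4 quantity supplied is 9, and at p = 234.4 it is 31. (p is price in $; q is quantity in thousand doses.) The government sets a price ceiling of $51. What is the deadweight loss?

$1369.95 thousand

Demand slope = (148.5 − 181.5)/(31 − 9) = −1.5, so p = 195 − 1.5q.
Supply slope = (234.4 − 102.4)/(31 − 9) = 6, so p = 48.4 + 6q.
Competitive equilibrium: 195 − 1.5q = 48.4 + 6q → q* = 19.5467, p* = 165.68.
At the ceiling p = 51, quantity supplied = (51 − 48.4)/6 = 0.4333.
Willingness to pay at q' = 0.4333: 195 − 1.5·0.4333 = 194.3501.
Δq = 19.5467 − 0.4333 = 19.1134; wedge = 194.3501 − 51 = 143.3501.
Welfare loss = ½ × 19.1134 × 143.3501 = $1369.95 thousand.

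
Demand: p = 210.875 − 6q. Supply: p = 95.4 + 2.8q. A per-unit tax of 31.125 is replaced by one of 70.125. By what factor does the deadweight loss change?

Competitive equilibrium: 210.875 − 6q = 95.4 + 2.8q → q* = 13.1222, p* = 132.142.
For a per-unit tax t: Δq = t/8.8, so DWL = ½·t·(t/8.8) = t²/17.6.
At t = 31.125: DWL = 55.044. At t = 70.125: DWL = 279.404.
Ratio = (70.125/31.125)² = 5.076.

5.076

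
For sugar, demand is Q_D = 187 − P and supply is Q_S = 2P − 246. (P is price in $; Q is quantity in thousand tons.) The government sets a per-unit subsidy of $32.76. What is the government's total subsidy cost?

In inverse form: demand P = 187 − Q, supply P = 123 + 0.5Q.
Competitive equilibrium: 187 − Q = 123 + 0.5Q → Q* = 42.6667, P* = 144.3333.
The subsidy lowers effective supply by 32.76: P = 90.24 + 0.5Q.
New quantity: 187 − Q = 90.24 + 0.5Q → Q' = 64.5067.
Total subsidy cost = 32.76 × 64.5067 = $2113.24 thousand.

$2113.24 thousand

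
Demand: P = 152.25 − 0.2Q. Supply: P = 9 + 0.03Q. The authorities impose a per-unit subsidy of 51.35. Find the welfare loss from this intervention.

5732.22

Competitive equilibrium: 152.25 − 0.2Q = 9 + 0.03Q → Q* = 622.8261, P* = 27.6848.
The subsidy lowers effective supply by 51.35: P = 0.03Q − 42.35.
New quantity: 152.25 − 0.2Q = 0.03Q − 42.35 → Q' = 846.087.
Overproduction ΔQ = 846.087 − 622.8261 = 223.2609; wedge = subsidy = 51.35.
Welfare loss = ½ × 223.2609 × 51.35 = 5732.22.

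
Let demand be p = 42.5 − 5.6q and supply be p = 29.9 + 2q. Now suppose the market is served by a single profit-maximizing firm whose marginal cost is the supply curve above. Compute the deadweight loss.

1.88

Competitive equilibrium: 42.5 − 5.6q = 29.9 + 2q → q* = 1.6579, p* = 33.2158.
Marginal revenue: MR = 42.5 − 11.2q. Set MR = MC: 42.5 − 11.2q = 29.9 + 2q → q_m = 0.9545.
Price p_m = 42.5 − 5.6·0.9545 = 37.1548; MC(q_m) = 29.9 + 2·0.9545 = 31.809.
Competitive q* = 1.6579, so Δq = 0.7034; wedge = 37.1548 − 31.809 = 5.3458.
Welfare loss = ½ × 0.7034 × 5.3458 = 1.88.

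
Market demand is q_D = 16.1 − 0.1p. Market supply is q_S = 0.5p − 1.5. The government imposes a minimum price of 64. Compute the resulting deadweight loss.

72.11

In inverse form: demand p = 161 − 10q, supply p = 3 + 2q.
Competitive equilibrium: 161 − 10q = 3 + 2q → q* = 13.1667, p* = 29.3333.
At the floor p = 64, quantity demanded = (161 − 64)/10 = 9.7.
Sellers' marginal cost at q' = 9.7: 3 + 2·9.7 = 22.4.
Δq = 13.1667 − 9.7 = 3.4667; wedge = 64 − 22.4 = 41.6.
Welfare loss = ½ × 3.4667 × 41.6 = 72.11.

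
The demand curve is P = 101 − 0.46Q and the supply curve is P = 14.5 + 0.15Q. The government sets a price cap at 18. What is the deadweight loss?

Competitive equilibrium: 101 − 0.46Q = 14.5 + 0.15Q → Q* = 141.80328, P* = 35.77049.
At the ceiling P = 18, quantity supplied = (18 − 14.5)/0.15 = 23.33333.
Willingness to pay at Q' = 23.33333: 101 − 0.46·23.33333 = 90.26667.
ΔQ = 141.80328 − 23.33333 = 118.46995; wedge = 90.26667 − 18 = 72.26667.
DWL = ½ × 118.46995 × 72.26667 = 4280.71.

4280.71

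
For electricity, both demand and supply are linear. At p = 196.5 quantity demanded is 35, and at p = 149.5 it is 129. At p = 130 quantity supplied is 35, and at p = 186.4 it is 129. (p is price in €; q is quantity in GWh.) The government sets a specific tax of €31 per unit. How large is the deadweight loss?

€436.82

Demand slope = (149.5 − 196.5)/(129 − 35) = −0.5, so p = 214 − 0.5q.
Supply slope = (186.4 − 130)/(129 − 35) = 0.6, so p = 109 + 0.6q.
Competitive equilibrium: 214 − 0.5q = 109 + 0.6q → q* = 95.4545, p* = 166.2727.
With the tax, the buyer price exceeds the seller price by 31: (214 − 0.5q) − (109 + 0.6q) = 31 → q' = 67.2727.
Δq = 95.4545 − 67.2727 = 28.1818; the wedge equals the tax, 31.
Welfare loss = ½ × 28.1818 × 31 = €436.82.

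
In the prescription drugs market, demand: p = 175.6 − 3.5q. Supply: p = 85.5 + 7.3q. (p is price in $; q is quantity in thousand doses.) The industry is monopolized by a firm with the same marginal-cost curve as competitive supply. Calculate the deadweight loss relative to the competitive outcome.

Competitive equilibrium: 175.6 − 3.5q = 85.5 + 7.3q → q* = 8.3426, p* = 146.4009.
Marginal revenue: MR = 175.6 − 7q. Set MR = MC: 175.6 − 7q = 85.5 + 7.3q → q_m = 6.3007.
Price p_m = 175.6 − 3.5·6.3007 = 153.5476; MC(q_m) = 85.5 + 7.3·6.3007 = 131.4951.
Competitive q* = 8.3426, so Δq = 2.0419; wedge = 153.5476 − 131.4951 = 22.0525.
The triangle = ½ × 2.0419 × 22.0525 = $22.51 thousand.

$22.51 thousand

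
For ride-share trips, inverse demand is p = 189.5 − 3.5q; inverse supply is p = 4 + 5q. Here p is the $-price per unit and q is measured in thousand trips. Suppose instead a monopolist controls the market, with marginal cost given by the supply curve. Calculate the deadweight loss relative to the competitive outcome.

$172.19 thousand

Competitive equilibrium: 189.5 − 3.5q = 4 + 5q → q* = 21.8235, p* = 113.1176.
Marginal revenue: MR = 189.5 − 7q. Set MR = MC: 189.5 − 7q = 4 + 5q → q_m = 15.4583.
Price p_m = 189.5 − 3.5·15.4583 = 135.396; MC(q_m) = 4 + 5·15.4583 = 81.2915.
Competitive q* = 21.8235, so Δq = 6.3652; wedge = 135.396 − 81.2915 = 54.1045.
The triangle = ½ × 6.3652 × 54.1045 = $172.19 thousand.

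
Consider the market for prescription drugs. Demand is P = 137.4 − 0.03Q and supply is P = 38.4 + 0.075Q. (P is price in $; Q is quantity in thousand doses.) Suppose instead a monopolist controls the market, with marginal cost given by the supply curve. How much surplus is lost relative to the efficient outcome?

$2304.76 thousand

Competitive equilibrium: 137.4 − 0.03Q = 38.4 + 0.075Q → Q* = 942.8571, P* = 109.1143.
Marginal revenue: MR = 137.4 − 0.06Q. Set MR = MC: 137.4 − 0.06Q = 38.4 + 0.075Q → Q_m = 733.3333.
Price P_m = 137.4 − 0.03·733.3333 = 115.4; MC(Q_m) = 38.4 + 0.075·733.3333 = 93.4.
Competitive Q* = 942.8571, so ΔQ = 209.5238; wedge = 115.4 − 93.4 = 22.
DWL = ½ × 209.5238 × 22 = $2304.76 thousand.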